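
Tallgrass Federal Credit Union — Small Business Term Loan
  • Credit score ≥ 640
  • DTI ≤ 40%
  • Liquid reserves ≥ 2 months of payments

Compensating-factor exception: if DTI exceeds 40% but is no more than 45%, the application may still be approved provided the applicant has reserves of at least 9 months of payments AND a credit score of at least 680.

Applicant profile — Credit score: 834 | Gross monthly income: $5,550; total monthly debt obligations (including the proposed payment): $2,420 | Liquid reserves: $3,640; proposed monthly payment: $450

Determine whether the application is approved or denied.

Denied

Credit score 834 ≥ 640 (meets base)
DTI: 2,420 ÷ 5,550 = 43.6%, over the 40% base limit.
Liquid reserves cover 3,640/450 = 8.1 months — ≥ 2 required
43.6% falls in the override range (40%–45%), so the compensating-factor test applies.
Override check — reserves: 8.1 mo (short of 9); score: 834 (ok).
Compensating-factor requirement not fully met.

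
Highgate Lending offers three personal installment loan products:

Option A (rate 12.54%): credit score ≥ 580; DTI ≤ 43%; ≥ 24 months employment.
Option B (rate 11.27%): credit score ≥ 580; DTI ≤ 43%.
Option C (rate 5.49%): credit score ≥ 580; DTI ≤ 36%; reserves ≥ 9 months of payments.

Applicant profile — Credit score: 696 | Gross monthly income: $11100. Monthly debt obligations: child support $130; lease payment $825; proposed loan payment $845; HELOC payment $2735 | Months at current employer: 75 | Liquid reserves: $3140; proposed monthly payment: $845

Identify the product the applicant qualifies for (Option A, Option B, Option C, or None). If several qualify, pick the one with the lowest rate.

Option B

Total debts = (130 + 825 + 845 + 2,735) = 4,535; DTI = 4,535/11,100 = 40.9%.
Reserves = 3,140/845 = 3.7 months.
Option A: score 696 ≥ 580; DTI 40.9% ≤ 43%; employment 75 ≥ 24 mo → qualifies.
Option B: score 696 ≥ 580; DTI 40.9% ≤ 43% → qualifies.
Option C: score 696 ≥ 580; DTI 40.9% > 36%; reserves 3.7 < 9 mo → does not qualify.
Qualifying: Option A, Option B. Lowest rate is 11.27% → Option B.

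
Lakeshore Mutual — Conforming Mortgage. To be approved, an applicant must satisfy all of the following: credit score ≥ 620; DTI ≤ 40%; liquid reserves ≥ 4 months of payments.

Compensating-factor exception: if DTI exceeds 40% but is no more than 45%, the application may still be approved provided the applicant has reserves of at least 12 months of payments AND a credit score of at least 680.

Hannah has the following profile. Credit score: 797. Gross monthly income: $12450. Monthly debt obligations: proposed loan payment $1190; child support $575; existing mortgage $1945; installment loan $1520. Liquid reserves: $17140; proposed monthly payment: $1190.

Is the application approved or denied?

Credit score 797 ≥ 620 (meets base)
Total debts = (1,190 + 575 + 1,945 + 1,520) = 5,230. DTI: 5,230 ÷ 12,450 = 42%, over the 40% base limit.
Reserves: 17,140 ÷ 1,190 = 14.4 months (meets 4-month minimum)
42% falls in the override range (40%–45%), so the compensating-factor test applies.
Override check — reserves: 14.4 mo (ok); score: 797 (ok).
Both compensating conditions met → exception applies.

Approved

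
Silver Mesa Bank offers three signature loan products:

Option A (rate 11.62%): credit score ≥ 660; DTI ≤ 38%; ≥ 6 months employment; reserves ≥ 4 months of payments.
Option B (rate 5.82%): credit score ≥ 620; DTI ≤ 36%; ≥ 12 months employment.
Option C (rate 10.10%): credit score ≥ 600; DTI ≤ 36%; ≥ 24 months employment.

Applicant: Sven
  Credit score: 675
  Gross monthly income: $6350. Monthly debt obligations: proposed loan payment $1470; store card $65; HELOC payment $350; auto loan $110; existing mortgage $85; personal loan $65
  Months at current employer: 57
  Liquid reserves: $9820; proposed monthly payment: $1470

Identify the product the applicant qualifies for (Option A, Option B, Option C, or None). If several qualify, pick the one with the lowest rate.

Total debts = (1,470 + 65 + 350 + 110 + 85 + 65) = 2,145; DTI = 2,145/6,350 = 33.8%.
Reserves = 9,820/1,470 = 6.7 months.
Option A: score 675 ≥ 660; DTI 33.8% ≤ 38%; employment 57 ≥ 6 mo; reserves 6.7 ≥ 4 mo → qualifies.
Option B: score 675 ≥ 620; DTI 33.8% ≤ 36%; employment 57 ≥ 12 mo → qualifies.
Option C: score 675 ≥ 600; DTI 33.8% ≤ 36%; employment 57 ≥ 24 mo → qualifies.
Qualifying: Option A, Option B, Option C. Lowest rate is 5.82% → Option B.

Option B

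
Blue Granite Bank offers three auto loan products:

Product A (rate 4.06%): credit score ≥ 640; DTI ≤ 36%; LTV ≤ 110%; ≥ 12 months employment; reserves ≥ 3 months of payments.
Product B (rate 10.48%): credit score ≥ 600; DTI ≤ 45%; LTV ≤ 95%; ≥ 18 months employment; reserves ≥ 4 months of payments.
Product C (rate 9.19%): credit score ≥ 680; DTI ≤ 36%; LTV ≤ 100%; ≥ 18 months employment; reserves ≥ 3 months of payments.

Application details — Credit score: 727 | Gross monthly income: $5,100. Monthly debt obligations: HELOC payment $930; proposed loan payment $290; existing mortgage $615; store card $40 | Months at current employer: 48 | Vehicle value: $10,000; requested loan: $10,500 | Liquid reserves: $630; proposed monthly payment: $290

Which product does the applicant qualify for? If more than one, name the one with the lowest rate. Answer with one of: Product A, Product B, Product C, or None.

Total debts = (930 + 290 + 615 + 40) = 1,875; DTI = 1,875/5,100 = 36.8%.
LTV = 10,500/10,000 = 105%.
Reserves = 630/290 = 2.2 months.
Product A: score 727 ≥ 640; DTI 36.8% > 36%; LTV 105% ≤ 110%; employment 48 ≥ 12 mo; reserves 2.2 < 3 mo → does not qualify.
Product B: score 727 ≥ 600; DTI 36.8% ≤ 45%; LTV 105% > 95%; employment 48 ≥ 18 mo; reserves 2.2 < 4 mo → does not qualify.
Product C: score 727 ≥ 680; DTI 36.8% > 36%; LTV 105% > 100%; employment 48 ≥ 18 mo; reserves 2.2 < 3 mo → does not qualify.

None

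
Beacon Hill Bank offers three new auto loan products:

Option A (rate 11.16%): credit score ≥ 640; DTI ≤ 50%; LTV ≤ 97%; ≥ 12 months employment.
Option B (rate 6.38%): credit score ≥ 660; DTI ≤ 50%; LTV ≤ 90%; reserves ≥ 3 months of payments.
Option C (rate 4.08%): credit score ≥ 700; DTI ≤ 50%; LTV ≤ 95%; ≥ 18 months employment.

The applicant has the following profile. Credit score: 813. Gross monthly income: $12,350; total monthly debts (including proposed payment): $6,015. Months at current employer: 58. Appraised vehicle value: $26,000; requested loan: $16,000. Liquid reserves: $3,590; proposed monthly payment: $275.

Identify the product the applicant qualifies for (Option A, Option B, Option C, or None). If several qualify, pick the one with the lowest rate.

Option C

DTI = 6,015/12,350 = 48.7%.
LTV = 16,000/26,000 = 61.5%.
Reserves = 3,590/275 = 13.1 months.
Option A: score 813 ≥ 640; DTI 48.7% ≤ 50%; LTV 61.5% ≤ 97%; employment 58 ≥ 12 mo → qualifies.
Option B: score 813 ≥ 660; DTI 48.7% ≤ 50%; LTV 61.5% ≤ 90%; reserves 13.1 ≥ 3 mo → qualifies.
Option C: score 813 ≥ 700; DTI 48.7% ≤ 50%; LTV 61.5% ≤ 95%; employment 58 ≥ 18 mo → qualifies.
Qualifying: Option A, Option B, Option C. Lowest rate is 4.08% → Option C.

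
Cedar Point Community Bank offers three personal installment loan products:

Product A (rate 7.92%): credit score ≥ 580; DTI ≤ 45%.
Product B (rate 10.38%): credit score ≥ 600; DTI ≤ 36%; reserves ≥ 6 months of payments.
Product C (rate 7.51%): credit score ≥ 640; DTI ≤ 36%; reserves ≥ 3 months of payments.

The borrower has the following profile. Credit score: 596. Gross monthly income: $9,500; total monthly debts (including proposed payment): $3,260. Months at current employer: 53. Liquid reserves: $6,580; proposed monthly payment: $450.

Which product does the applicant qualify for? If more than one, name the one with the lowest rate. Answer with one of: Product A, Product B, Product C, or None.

DTI = 3,260/9,500 = 34.3%.
Reserves = 6,580/450 = 14.6 months.
Product A: score 596 ≥ 580; DTI 34.3% ≤ 45% → qualifies.
Product B: score 596 < 600; DTI 34.3% ≤ 36%; reserves 14.6 ≥ 6 mo → does not qualify.
Product C: score 596 < 640; DTI 34.3% ≤ 36%; reserves 14.6 ≥ 3 mo → does not qualify.

Product A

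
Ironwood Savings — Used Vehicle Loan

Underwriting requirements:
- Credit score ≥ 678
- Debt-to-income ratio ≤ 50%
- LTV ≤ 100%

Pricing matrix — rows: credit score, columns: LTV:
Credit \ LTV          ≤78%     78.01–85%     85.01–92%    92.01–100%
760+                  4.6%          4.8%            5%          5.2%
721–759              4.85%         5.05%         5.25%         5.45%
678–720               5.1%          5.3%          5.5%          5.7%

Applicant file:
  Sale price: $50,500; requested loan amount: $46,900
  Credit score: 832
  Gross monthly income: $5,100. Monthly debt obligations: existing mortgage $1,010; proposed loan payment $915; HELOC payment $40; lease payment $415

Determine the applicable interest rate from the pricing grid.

5.2%

Credit score 832 ≥ 678; Total monthly debts = (1,010 + 915 + 40 + 415) = 2,380. DTI = 2,380/5,100 = 46.7% ≤ 50%
Loan-to-value = 46,900/50,500 = 92.9% — pass (100% max)
Row: 832 falls in 760+. Column: 92.9% falls in 92.01–100%. Rate = 5.2%.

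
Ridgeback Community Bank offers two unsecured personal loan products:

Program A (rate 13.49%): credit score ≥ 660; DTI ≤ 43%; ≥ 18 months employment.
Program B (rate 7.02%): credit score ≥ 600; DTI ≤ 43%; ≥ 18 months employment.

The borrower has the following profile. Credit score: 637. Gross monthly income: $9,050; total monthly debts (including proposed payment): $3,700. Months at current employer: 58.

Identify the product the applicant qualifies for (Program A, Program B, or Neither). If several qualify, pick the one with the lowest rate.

Program B

DTI = 3,700/9,050 = 40.9%.
Program A: score 637 < 660; DTI 40.9% ≤ 43%; employment 58 ≥ 18 mo → does not qualify.
Program B: score 637 ≥ 600; DTI 40.9% ≤ 43%; employment 58 ≥ 18 mo → qualifies.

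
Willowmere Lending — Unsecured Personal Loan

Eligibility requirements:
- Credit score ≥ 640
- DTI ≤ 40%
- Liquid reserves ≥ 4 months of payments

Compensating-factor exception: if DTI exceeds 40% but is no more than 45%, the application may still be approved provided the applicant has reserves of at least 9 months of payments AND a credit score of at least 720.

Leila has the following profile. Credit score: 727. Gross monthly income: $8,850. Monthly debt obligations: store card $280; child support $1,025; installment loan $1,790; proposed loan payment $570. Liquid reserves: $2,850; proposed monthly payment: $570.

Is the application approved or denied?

Denied

Credit score 727 ≥ 640 (meets base)
Total debts = (280 + 1,025 + 1,790 + 570) = 3,665. DTI: 3,665 ÷ 8,850 = 41.4%, over the 40% base limit.
Reserves: 2,850 ÷ 570 = 5.0 months (meets 4-month minimum)
DTI 41.4% is within the 40%–45% exception band; checking compensating factors.
Override check — reserves: 5.0 mo (short of 9); score: 727 (ok).
Override conditions not both satisfied; exception does not apply.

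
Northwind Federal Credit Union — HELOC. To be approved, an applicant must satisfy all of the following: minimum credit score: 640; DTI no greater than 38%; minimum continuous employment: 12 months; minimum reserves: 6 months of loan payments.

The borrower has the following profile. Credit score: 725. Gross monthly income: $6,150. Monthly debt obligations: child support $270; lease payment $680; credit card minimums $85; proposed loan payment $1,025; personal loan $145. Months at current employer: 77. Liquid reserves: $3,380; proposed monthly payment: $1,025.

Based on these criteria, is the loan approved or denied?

Denied

Credit score 725 ≥ 640 (meets)
Total monthly debts = (270 + 680 + 85 + 1,025 + 145) = 2,205. DTI = 2,205/6,150 = 35.9% ≤ 38%
Employment 77 ≥ 12 months
Reserves = 3,380/1,025 = 3.3 months < 6
Fails on reserves.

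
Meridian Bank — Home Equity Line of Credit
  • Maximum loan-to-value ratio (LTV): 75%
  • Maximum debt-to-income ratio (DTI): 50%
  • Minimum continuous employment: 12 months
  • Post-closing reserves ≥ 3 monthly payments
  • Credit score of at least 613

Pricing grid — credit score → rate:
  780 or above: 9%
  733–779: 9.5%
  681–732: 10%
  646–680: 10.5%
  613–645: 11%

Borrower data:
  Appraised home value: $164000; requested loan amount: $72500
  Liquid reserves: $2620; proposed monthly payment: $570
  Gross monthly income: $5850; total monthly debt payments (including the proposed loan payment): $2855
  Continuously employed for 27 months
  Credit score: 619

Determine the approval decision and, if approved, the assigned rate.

Credit score 619 ≥ 613 (meets minimum)
Reserves = 2,620/570 = 4.6 months ≥ 3
DTI: 2,855 ÷ 5,850 = 48.8%, within the 50% cap
LTV: 72,500 ÷ 164,000 = 44.2%, within 75% cap
Employment 27 ≥ 12 months
All requirements met. Score 619 falls in the 613–645 tier → 11%.

Approved at 11%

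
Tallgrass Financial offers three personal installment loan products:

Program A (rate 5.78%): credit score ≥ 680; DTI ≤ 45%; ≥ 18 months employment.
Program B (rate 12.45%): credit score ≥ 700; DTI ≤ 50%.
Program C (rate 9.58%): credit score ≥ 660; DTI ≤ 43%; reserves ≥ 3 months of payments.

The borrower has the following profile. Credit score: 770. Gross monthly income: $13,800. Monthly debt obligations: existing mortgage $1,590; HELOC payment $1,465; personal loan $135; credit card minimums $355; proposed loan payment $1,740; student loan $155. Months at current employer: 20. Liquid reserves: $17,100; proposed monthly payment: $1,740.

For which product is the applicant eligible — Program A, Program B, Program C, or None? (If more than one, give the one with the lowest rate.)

Program A

Total debts = (1,590 + 1,465 + 135 + 355 + 1,740 + 155) = 5,440; DTI = 5,440/13,800 = 39.4%.
Reserves = 17,100/1,740 = 9.8 months.
Program A: score 770 ≥ 680; DTI 39.4% ≤ 45%; employment 20 ≥ 18 mo → qualifies.
Program B: score 770 ≥ 700; DTI 39.4% ≤ 50% → qualifies.
Program C: score 770 ≥ 660; DTI 39.4% ≤ 43%; reserves 9.8 ≥ 3 mo → qualifies.
Qualifying: Program A, Program B, Program C. Lowest rate is 5.78% → Program A.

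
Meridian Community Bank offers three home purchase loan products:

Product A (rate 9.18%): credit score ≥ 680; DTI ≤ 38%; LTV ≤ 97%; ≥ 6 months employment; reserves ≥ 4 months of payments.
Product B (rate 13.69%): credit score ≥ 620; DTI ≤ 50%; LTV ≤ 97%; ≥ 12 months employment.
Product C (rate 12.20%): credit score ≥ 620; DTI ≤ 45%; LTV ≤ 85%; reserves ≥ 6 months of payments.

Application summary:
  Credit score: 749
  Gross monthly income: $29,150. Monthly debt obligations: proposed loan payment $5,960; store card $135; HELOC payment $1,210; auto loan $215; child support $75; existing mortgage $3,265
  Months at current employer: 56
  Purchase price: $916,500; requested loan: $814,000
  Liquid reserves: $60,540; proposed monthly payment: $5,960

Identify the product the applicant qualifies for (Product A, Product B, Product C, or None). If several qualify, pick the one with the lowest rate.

Product A

Total debts = (5,960 + 135 + 1,210 + 215 + 75 + 3,265) = 10,860; DTI = 10,860/29,150 = 37.3%.
LTV = 814,000/916,500 = 88.8%.
Reserves = 60,540/5,960 = 10.2 months.
Product A: score 749 ≥ 680; DTI 37.3% ≤ 38%; LTV 88.8% ≤ 97%; employment 56 ≥ 6 mo; reserves 10.2 ≥ 4 mo → qualifies.
Product B: score 749 ≥ 620; DTI 37.3% ≤ 50%; LTV 88.8% ≤ 97%; employment 56 ≥ 12 mo → qualifies.
Product C: score 749 ≥ 620; DTI 37.3% ≤ 45%; LTV 88.8% > 85%; reserves 10.2 ≥ 6 mo → does not qualify.
Qualifying: Product A, Product B. Lowest rate is 9.18% → Product A.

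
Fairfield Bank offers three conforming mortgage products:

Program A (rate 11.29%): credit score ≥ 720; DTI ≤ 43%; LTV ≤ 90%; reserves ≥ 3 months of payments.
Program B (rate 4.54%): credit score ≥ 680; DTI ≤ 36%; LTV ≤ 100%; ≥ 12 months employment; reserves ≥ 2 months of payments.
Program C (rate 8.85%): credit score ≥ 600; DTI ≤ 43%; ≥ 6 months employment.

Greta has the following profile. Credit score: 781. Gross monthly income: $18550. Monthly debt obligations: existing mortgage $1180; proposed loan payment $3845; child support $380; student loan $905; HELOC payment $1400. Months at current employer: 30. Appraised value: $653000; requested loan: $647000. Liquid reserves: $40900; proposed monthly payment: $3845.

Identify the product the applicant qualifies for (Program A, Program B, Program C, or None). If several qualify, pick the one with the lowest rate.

Program C

Total debts = (1,180 + 3,845 + 380 + 905 + 1,400) = 7,710; DTI = 7,710/18,550 = 41.6%.
LTV = 647,000/653,000 = 99.1%.
Reserves = 40,900/3,845 = 10.6 months.
Program A: score 781 ≥ 720; DTI 41.6% ≤ 43%; LTV 99.1% > 90%; reserves 10.6 ≥ 3 mo → does not qualify.
Program B: score 781 ≥ 680; DTI 41.6% > 36%; LTV 99.1% ≤ 100%; employment 30 ≥ 12 mo; reserves 10.6 ≥ 2 mo → does not qualify.
Program C: score 781 ≥ 600; DTI 41.6% ≤ 43%; employment 30 ≥ 6 mo → qualifies.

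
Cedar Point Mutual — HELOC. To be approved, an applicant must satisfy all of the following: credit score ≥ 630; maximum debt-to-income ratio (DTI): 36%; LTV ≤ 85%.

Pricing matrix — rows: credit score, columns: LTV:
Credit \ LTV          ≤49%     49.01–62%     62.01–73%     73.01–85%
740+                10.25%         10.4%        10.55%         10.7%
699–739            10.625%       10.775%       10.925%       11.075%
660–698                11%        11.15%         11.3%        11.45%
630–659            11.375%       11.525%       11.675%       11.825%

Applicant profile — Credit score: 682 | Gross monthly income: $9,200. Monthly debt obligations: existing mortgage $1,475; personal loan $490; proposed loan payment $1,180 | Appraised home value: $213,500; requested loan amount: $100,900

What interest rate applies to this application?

Credit score 682 ≥ 630; Total monthly debts = (1,475 + 490 + 1,180) = 3,145. DTI = 3,145/9,200 = 34.2% ≤ 36%
LTV: 100,900 ÷ 213,500 = 47.3%, within 85% cap
Credit 682 → row 660–698; LTV 47.3% → column ≤49%. Grid cell → 11%.

11%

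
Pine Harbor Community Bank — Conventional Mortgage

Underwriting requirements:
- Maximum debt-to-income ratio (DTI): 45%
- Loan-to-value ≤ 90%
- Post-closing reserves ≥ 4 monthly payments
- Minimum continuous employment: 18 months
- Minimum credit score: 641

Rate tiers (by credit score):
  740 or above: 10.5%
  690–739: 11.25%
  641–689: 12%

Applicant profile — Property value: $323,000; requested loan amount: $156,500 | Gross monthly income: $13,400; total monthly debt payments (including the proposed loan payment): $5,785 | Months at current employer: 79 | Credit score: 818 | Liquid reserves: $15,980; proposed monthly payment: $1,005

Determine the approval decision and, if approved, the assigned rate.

Credit score 818 ≥ 641 (meets minimum)
LTV: 156,500 ÷ 323,000 = 48.5%, within 90% cap
Reserves = 15,980/1,005 = 15.9 months ≥ 4
Employment 79 ≥ 18 months
Debt-to-income = 5,785/13,400 = 43.2% — meets 45% limit
All requirements met. Score 818 falls in the 740 or above tier → 10.5%.

Approved at 10.5%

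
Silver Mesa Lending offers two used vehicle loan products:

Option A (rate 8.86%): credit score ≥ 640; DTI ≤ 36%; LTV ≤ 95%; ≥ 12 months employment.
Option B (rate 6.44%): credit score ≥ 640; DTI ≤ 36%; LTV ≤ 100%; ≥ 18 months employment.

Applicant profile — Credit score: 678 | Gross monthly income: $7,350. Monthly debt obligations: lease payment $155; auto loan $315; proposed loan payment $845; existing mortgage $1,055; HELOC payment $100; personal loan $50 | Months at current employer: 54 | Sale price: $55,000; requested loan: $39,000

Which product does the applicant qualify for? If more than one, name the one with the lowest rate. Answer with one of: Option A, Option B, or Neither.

Total debts = (155 + 315 + 845 + 1,055 + 100 + 50) = 2,520; DTI = 2,520/7,350 = 34.3%.
LTV = 39,000/55,000 = 70.9%.
Option A: score 678 ≥ 640; DTI 34.3% ≤ 36%; LTV 70.9% ≤ 95%; employment 54 ≥ 12 mo → qualifies.
Option B: score 678 ≥ 640; DTI 34.3% ≤ 36%; LTV 70.9% ≤ 100%; employment 54 ≥ 18 mo → qualifies.
Qualifying: Option A, Option B. Lowest rate is 6.44% → Option B.

Option B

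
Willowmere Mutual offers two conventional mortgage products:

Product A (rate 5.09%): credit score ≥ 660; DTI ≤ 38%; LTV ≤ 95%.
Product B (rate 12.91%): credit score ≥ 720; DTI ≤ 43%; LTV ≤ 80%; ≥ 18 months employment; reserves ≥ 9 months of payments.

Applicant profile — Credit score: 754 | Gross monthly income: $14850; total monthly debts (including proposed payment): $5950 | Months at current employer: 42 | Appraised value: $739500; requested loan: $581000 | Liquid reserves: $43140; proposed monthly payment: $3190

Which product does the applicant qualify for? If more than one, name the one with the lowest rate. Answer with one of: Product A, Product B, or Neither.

Product B

DTI = 5,950/14,850 = 40.1%.
LTV = 581,000/739,500 = 78.6%.
Reserves = 43,140/3,190 = 13.5 months.
Product A: score 754 ≥ 660; DTI 40.1% > 38%; LTV 78.6% ≤ 95% → does not qualify.
Product B: score 754 ≥ 720; DTI 40.1% ≤ 43%; LTV 78.6% ≤ 80%; employment 42 ≥ 18 mo; reserves 13.5 ≥ 9 mo → qualifies.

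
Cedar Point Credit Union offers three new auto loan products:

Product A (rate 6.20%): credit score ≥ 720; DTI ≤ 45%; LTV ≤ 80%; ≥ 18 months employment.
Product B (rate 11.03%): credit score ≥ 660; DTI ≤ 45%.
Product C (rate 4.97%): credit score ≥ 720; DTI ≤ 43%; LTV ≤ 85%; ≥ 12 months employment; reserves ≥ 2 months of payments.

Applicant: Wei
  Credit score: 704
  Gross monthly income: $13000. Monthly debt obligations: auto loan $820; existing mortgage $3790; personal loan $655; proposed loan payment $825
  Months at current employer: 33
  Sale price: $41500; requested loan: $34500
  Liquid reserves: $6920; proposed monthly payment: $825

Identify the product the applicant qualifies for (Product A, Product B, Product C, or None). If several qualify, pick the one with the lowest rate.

Total debts = (820 + 3,790 + 655 + 825) = 6,090; DTI = 6,090/13,000 = 46.8%.
LTV = 34,500/41,500 = 83.1%.
Reserves = 6,920/825 = 8.4 months.
Product A: score 704 < 720; DTI 46.8% > 45%; LTV 83.1% > 80%; employment 33 ≥ 18 mo → does not qualify.
Product B: score 704 ≥ 660; DTI 46.8% > 45% → does not qualify.
Product C: score 704 < 720; DTI 46.8% > 43%; LTV 83.1% ≤ 85%; employment 33 ≥ 12 mo; reserves 8.4 ≥ 2 mo → does not qualify.

None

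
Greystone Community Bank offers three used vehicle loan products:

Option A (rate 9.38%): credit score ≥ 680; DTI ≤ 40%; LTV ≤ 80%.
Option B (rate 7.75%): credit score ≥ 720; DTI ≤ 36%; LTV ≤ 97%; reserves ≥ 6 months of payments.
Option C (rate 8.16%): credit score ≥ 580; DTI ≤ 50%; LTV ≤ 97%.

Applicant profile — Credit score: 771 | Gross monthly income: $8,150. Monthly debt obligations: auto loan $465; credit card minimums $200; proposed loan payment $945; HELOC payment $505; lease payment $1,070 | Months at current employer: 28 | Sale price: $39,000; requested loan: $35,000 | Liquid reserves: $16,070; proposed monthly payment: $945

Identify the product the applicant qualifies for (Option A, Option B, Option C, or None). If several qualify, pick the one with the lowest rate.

Total debts = (465 + 200 + 945 + 505 + 1,070) = 3,185; DTI = 3,185/8,150 = 39.1%.
LTV = 35,000/39,000 = 89.7%.
Reserves = 16,070/945 = 17.0 months.
Option A: score 771 ≥ 680; DTI 39.1% ≤ 40%; LTV 89.7% > 80% → does not qualify.
Option B: score 771 ≥ 720; DTI 39.1% > 36%; LTV 89.7% ≤ 97%; reserves 17.0 ≥ 6 mo → does not qualify.
Option C: score 771 ≥ 580; DTI 39.1% ≤ 50%; LTV 89.7% ≤ 97% → qualifies.

Option C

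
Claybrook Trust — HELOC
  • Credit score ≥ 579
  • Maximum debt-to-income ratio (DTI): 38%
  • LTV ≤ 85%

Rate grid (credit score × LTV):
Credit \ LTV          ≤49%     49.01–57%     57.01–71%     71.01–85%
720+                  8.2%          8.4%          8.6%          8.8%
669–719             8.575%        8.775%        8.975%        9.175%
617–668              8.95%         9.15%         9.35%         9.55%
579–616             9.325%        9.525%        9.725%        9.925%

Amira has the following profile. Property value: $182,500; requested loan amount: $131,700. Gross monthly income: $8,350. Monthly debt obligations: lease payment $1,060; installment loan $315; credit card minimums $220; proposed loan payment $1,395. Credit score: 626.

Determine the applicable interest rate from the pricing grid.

9.55%

Credit score 626 ≥ 579; Total monthly debts = (1,060 + 315 + 220 + 1,395) = 2,990. Debt-to-income = 2,990/8,350 = 35.8% — meets 38% limit
Loan-to-value = 131,700/182,500 = 72.2% — pass (85% max)
Credit 626 → row 617–668; LTV 72.2% → column 71.01–85%. Grid cell → 9.55%.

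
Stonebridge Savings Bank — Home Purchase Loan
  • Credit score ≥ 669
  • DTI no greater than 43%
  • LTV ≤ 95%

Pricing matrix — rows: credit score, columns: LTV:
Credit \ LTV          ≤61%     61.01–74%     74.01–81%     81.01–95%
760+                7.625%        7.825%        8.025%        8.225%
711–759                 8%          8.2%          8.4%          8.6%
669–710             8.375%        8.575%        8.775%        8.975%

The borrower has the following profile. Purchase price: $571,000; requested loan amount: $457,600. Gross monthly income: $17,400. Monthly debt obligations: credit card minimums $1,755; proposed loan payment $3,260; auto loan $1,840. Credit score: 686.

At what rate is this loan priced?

Credit score 686 ≥ 669; Total monthly debts = (1,755 + 3,260 + 1,840) = 6,855. Debt-to-income = 6,855/17,400 = 39.4% — meets 43% limit
LTV: 457,600 ÷ 571,000 = 80.1%, within 95% cap
Credit 686 → row 669–710; LTV 80.1% → column 74.01–81%. Grid cell → 8.775%.

8.775%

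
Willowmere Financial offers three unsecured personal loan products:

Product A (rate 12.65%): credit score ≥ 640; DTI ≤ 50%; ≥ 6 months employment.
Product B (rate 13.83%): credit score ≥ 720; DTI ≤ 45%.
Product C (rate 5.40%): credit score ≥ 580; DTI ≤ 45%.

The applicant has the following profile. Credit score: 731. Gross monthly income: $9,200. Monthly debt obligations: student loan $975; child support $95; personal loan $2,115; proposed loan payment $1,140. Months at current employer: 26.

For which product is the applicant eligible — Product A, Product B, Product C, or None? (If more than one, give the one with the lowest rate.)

Product A

Total debts = (975 + 95 + 2,115 + 1,140) = 4,325; DTI = 4,325/9,200 = 47%.
Product A: score 731 ≥ 640; DTI 47% ≤ 50%; employment 26 ≥ 6 mo → qualifies.
Product B: score 731 ≥ 720; DTI 47% > 45% → does not qualify.
Product C: score 731 ≥ 580; DTI 47% > 45% → does not qualify.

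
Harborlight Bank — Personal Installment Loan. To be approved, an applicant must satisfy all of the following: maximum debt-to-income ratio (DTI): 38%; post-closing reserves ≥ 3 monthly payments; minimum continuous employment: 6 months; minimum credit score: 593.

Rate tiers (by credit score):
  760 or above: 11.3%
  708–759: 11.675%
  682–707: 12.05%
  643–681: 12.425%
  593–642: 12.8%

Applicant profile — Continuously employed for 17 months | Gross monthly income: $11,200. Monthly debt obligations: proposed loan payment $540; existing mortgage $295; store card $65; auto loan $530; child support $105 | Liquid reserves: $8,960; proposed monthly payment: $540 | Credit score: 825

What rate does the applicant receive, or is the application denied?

Credit score 825 ≥ 593 (meets minimum)
Liquid reserves cover 8,960/540 = 16.6 months — ≥ 3 required
Employment 17 ≥ 6 months
Total monthly debts = (540 + 295 + 65 + 530 + 105) = 1,535. DTI = 1,535/11,200 = 13.7% ≤ 38%
All requirements met. Score 825 falls in the 760 or above tier → 11.3%.

Approved at 11.3%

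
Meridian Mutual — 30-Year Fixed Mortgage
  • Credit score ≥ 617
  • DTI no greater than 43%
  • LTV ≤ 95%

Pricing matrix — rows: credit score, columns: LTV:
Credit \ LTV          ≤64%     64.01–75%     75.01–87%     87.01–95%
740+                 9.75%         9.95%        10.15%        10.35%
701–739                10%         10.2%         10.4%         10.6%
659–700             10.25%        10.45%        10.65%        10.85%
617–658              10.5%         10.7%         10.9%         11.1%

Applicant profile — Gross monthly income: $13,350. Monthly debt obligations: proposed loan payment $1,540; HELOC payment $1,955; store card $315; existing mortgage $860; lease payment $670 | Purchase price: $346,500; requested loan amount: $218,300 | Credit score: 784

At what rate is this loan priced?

Credit score 784 ≥ 617; Total monthly debts = (1,540 + 1,955 + 315 + 860 + 670) = 5,340. Debt-to-income = 5,340/13,350 = 40% — meets 43% limit
LTV = 218,300/346,500 = 63% ≤ 95%
Row: 784 falls in 740+. Column: 63% falls in ≤64%. Rate = 9.75%.

9.75%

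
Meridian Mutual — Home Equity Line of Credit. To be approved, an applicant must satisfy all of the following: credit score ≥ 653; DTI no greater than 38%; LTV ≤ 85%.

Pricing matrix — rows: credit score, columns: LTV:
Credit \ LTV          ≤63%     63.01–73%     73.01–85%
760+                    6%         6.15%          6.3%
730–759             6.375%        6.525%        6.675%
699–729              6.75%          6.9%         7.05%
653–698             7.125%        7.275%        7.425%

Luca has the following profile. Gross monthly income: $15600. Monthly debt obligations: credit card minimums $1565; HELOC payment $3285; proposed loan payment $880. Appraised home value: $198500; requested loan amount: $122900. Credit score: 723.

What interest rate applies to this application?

6.75%

Credit score 723 ≥ 653; Total monthly debts = (1,565 + 3,285 + 880) = 5,730. DTI: 5,730 ÷ 15,600 = 36.7%, within the 38% cap
LTV = 122,900/198,500 = 61.9% ≤ 85%
Row: 723 falls in 699–729. Column: 61.9% falls in ≤63%. Rate = 6.75%.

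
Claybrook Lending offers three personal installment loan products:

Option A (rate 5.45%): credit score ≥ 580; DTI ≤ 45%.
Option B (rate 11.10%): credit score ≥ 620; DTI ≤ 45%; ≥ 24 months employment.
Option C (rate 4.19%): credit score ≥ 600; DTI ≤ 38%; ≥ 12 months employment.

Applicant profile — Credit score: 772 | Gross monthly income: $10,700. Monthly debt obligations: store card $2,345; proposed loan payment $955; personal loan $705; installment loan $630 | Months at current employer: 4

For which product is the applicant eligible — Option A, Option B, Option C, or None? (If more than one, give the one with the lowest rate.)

Total debts = (2,345 + 955 + 705 + 630) = 4,635; DTI = 4,635/10,700 = 43.3%.
Option A: score 772 ≥ 580; DTI 43.3% ≤ 45% → qualifies.
Option B: score 772 ≥ 620; DTI 43.3% ≤ 45%; employment 4 < 24 mo → does not qualify.
Option C: score 772 ≥ 600; DTI 43.3% > 38%; employment 4 < 12 mo → does not qualify.

Option A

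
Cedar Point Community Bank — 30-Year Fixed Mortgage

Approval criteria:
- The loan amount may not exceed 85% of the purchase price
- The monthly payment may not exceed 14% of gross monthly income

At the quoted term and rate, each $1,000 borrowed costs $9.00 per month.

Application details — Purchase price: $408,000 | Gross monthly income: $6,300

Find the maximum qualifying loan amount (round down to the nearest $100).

Payment cap: 14% × $6,300 = $882/month.
At $9.00 per $1,000, that supports 882/9.00 × 1,000 ≈ $98,000 → $98,000.
LTV cap: 85% × $408,000 = $346,800 → $346,800.
Binding constraint: payment-to-income.

$98,000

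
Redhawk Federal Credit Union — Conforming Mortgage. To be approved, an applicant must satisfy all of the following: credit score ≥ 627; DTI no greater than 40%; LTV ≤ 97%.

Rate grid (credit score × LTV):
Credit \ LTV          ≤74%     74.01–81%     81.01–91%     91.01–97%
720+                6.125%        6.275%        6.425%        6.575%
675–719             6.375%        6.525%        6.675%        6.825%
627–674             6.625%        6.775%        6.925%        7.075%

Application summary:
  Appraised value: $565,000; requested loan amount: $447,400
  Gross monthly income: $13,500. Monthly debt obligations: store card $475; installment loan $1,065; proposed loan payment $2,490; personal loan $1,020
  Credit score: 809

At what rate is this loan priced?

Credit score 809 ≥ 627; Total monthly debts = (475 + 1,065 + 2,490 + 1,020) = 5,050. DTI: 5,050 ÷ 13,500 = 37.4%, within the 40% cap
LTV: 447,400 ÷ 565,000 = 79.2%, within 97% cap
Credit 809 → row 720+; LTV 79.2% → column 74.01–81%. Grid cell → 6.275%.

6.275%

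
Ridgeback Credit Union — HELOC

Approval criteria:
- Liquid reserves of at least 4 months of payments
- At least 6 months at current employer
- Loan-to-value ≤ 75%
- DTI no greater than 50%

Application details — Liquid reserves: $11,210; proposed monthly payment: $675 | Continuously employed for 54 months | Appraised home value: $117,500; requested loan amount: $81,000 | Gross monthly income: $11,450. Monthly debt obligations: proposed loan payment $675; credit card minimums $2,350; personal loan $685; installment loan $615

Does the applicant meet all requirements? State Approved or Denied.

Reserves = 11,210/675 = 16.6 months ≥ 4
Employment 54 ≥ 6 months
Loan-to-value = 81,000/117,500 = 68.9% — pass (75% max)
Total monthly debts = (675 + 2,350 + 685 + 615) = 4,325. DTI: 4,325 ÷ 11,450 = 37.8%, within the 50% cap
All criteria satisfied.

Approved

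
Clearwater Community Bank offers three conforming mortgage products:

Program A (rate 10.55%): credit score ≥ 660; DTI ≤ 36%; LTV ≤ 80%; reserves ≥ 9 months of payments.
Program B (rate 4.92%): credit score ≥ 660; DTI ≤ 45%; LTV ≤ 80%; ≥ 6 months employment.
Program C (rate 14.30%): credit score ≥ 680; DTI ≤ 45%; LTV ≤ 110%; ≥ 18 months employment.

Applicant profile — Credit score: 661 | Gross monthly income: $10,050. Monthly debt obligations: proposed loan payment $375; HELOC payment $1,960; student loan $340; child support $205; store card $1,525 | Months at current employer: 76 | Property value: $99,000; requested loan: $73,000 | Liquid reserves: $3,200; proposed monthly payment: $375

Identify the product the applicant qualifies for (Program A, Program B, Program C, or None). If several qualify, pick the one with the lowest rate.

Total debts = (375 + 1,960 + 340 + 205 + 1,525) = 4,405; DTI = 4,405/10,050 = 43.8%.
LTV = 73,000/99,000 = 73.7%.
Reserves = 3,200/375 = 8.5 months.
Program A: score 661 ≥ 660; DTI 43.8% > 36%; LTV 73.7% ≤ 80%; reserves 8.5 < 9 mo → does not qualify.
Program B: score 661 ≥ 660; DTI 43.8% ≤ 45%; LTV 73.7% ≤ 80%; employment 76 ≥ 6 mo → qualifies.
Program C: score 661 < 680; DTI 43.8% ≤ 45%; LTV 73.7% ≤ 110%; employment 76 ≥ 18 mo → does not qualify.

Program B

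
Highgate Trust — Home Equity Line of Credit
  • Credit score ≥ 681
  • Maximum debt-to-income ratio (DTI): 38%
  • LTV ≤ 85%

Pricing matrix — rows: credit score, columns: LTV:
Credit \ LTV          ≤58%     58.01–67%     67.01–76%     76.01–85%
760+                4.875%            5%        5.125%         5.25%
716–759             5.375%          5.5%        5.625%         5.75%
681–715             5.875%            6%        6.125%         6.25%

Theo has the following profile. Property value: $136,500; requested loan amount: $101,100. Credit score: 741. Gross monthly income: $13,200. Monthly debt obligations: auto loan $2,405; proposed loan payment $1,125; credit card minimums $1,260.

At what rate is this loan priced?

Credit score 741 ≥ 681; Total monthly debts = (2,405 + 1,125 + 1,260) = 4,790. Debt-to-income = 4,790/13,200 = 36.3% — meets 38% limit
LTV: 101,100 ÷ 136,500 = 74.1%, within 85% cap
Score 741 is in the 716–759 band; LTV 74.1% is in the 67.01–76% band → 5.625%.

5.625%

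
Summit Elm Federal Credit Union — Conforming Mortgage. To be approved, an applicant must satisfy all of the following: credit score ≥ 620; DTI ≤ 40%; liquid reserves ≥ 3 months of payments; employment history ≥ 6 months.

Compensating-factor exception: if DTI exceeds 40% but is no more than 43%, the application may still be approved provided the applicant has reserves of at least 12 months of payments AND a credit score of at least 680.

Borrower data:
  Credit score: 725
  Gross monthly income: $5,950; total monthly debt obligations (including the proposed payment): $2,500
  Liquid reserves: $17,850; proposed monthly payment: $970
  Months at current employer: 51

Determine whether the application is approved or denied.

Approved

Credit score 725 ≥ 620 (meets base)
DTI: 2,500 ÷ 5,950 = 42%, over the 40% base limit.
Reserves: 17,850 ÷ 970 = 18.4 months (meets 3-month minimum)
Employment 51 ≥ 6 months
DTI 42% is within the 40%–43% exception band; checking compensating factors.
Override check — reserves: 18.4 mo (ok); score: 725 (ok).
Both override conditions satisfied; DTI exception granted.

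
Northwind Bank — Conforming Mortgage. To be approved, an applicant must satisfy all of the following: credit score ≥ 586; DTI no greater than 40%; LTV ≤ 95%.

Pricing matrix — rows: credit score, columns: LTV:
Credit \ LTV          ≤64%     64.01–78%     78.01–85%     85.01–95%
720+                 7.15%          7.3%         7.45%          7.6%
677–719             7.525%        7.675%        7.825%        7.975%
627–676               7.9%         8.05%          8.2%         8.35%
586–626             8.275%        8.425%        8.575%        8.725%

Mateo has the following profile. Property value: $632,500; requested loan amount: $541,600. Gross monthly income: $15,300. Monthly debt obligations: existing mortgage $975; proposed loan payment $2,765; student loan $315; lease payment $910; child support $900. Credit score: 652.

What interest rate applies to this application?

Credit score 652 ≥ 586; Total monthly debts = (975 + 2,765 + 315 + 910 + 900) = 5,865. DTI = 5,865/15,300 = 38.3% ≤ 40%
LTV = 541,600/632,500 = 85.6% ≤ 95%
Credit 652 → row 627–676; LTV 85.6% → column 85.01–95%. Grid cell → 8.35%.

8.35%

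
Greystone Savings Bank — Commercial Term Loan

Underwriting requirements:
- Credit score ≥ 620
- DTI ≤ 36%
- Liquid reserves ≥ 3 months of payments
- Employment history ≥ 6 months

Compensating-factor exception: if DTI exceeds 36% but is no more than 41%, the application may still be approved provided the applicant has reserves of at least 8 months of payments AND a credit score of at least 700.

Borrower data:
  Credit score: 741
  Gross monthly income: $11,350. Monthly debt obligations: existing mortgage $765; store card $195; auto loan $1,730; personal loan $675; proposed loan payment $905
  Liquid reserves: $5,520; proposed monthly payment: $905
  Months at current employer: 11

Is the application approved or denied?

Credit score 741 ≥ 620 (meets base)
Total debts = (765 + 195 + 1,730 + 675 + 905) = 4,270. DTI: 4,270 ÷ 11,350 = 37.6%, over the 36% base limit.
Reserves: 5,520 ÷ 905 = 6.1 months (meets 3-month minimum)
Employment 11 ≥ 6 months
DTI 37.6% is within the 36%–41% exception band; checking compensating factors.
Reserves 6.1 < 8 months; credit score 741 ≥ 700.
Override conditions not both satisfied; exception does not apply.

Denied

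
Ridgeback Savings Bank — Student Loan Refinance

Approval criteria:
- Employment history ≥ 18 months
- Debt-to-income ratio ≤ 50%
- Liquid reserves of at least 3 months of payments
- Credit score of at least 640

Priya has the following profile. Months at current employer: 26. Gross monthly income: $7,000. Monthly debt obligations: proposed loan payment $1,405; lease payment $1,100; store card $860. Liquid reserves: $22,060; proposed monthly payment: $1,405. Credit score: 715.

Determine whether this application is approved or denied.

Approved

Employment 26 ≥ 18 months
Total monthly debts = (1,405 + 1,100 + 860) = 3,365. Debt-to-income = 3,365/7,000 = 48.1% — meets 50% limit
Liquid reserves cover 22,060/1,405 = 15.7 months — ≥ 3 required
Credit score 715 ≥ 640 (meets)
All criteria satisfied.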